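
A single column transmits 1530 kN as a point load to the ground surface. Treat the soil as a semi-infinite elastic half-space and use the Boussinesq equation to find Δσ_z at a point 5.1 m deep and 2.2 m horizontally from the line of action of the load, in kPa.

Δσ_z ≈ 18.3 kPa

Boussinesq vertical stress below a point load on an elastic half-space:
Δσ_z = 3P/(2πz²) · [1 + (r/z)²]^(−5/2)
r/z = 2.2/5.1 = 0.43137; [1+(r/z)²]^(−5/2) = 0.6527.
Δσ_z = 3×1530/(2π×5.1²) × 0.6527 = 28.086 × 0.6527 = 18.33 kPa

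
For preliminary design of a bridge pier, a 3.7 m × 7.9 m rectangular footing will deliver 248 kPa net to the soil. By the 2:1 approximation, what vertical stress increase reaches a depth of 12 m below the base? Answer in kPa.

Δσ_z ≈ 23.2 kPa

By the 2:1 method the load spreads at 1 horizontal : 2 vertical, so at depth z the loaded area has grown by z in each plan dimension:
Δσ = qBL/((B+z)(L+z)) = 248×3.7×7.9/((3.7+12)(7.9+12)) = 23.202 kPa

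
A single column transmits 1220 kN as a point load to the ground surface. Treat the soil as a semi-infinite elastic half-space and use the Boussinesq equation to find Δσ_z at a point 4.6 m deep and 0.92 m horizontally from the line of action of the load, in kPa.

Δσ_z ≈ 25 kPa

Boussinesq vertical stress below a point load on an elastic half-space:
Δσ_z = 3P/(2πz²) · [1 + (r/z)²]^(−5/2)
r/z = 0.92/4.6 = 0.2; [1+(r/z)²]^(−5/2) = 0.9066.
Δσ_z = 3×1220/(2π×4.6²) × 0.9066 = 27.529 × 0.9066 = 24.96 kPa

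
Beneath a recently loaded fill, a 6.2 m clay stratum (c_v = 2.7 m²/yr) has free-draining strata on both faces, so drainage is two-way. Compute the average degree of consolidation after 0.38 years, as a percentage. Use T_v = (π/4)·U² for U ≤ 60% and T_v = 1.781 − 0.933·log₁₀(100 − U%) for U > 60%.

U ≈ 36.9 %

Drainage path length: H_d = H/2 = 3.1 m (double drainage).
T_v = c_v·t/H_d² = 2.7×0.38/3.1² = 0.10676.
T_v = 0.10676 corresponds to the U ≤ 60% branch:
U = √(4T_v/π) = 0.3687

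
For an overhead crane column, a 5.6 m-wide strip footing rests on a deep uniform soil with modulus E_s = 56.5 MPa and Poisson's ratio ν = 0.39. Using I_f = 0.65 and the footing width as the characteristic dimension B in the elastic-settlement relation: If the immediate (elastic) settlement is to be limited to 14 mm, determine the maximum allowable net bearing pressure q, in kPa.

E_s = 56.5 MPa = 56500 kPa.
S_e = q·B·(1−ν²)/E_s · I_f  ⇒  q = S_e·E_s / (B·(1−ν²)·I_f).
q = 0.014 × 56500 / (5.6 × 0.8479 × 0.65) = 256.3 kPa

q ≈ 256 kPa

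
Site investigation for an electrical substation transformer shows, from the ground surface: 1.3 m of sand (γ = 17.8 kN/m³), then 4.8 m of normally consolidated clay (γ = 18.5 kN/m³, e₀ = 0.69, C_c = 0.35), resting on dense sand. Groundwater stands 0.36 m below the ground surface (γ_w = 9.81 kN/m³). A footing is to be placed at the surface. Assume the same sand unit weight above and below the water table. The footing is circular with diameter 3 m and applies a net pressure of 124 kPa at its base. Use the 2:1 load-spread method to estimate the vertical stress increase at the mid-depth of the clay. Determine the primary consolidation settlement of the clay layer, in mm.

Mid-depth of clay below the ground surface: z = 1.3 + 4.8/2 = 3.7 m.
Total vertical stress at mid-clay: σ_v = 17.8×1.3 + 18.5×2.4 = 67.54 kPa.
Pore pressure: u = 9.81×(3.7 − 0.36) = 32.765 kPa.
Initial effective stress: σ'_0 = σ_v − u = 67.54 − 32.765 = 34.775 kPa.
Stress increase at mid-clay by the 2:1 spreading method:
Δσ ≈ qD²/(D+z)² = 124×3²/(3+3.7)² = 24.861 kPa
Final effective stress: σ'_f = σ'_0 + Δσ = 34.775 + 24.861 = 59.636 kPa.
Normally consolidated clay, so the full stress increment lies on the virgin compression line:
S_c = C_c·H/(1+e₀)·log₁₀(σ'_f/σ'_0) = 0.35×4.8/(1+0.69)×log₁₀(59.636/34.775)
    = 0.99408 × 0.23424 = 0.2329 m

S_c ≈ 233 mm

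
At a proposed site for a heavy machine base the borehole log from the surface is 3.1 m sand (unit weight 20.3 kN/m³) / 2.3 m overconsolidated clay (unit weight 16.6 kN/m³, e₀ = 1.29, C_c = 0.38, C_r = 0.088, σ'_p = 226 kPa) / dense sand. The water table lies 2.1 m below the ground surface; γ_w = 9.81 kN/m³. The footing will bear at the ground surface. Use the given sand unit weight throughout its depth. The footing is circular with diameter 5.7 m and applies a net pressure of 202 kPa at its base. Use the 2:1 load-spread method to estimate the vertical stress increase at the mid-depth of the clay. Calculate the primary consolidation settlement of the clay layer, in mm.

S_c ≈ 28.3 mm

Mid-depth of clay below the ground surface: z = 3.1 + 2.3/2 = 4.25 m.
Total vertical stress at mid-clay: σ_v = 20.3×3.1 + 16.6×1.15 = 82.02 kPa.
Pore pressure: u = 9.81×(4.25 − 2.1) = 21.091 kPa.
Initial effective stress: σ'_0 = σ_v − u = 82.02 − 21.091 = 60.929 kPa.
Stress increase at mid-clay by the 2:1 spreading method:
Δσ ≈ qD²/(D+z)² = 202×5.7²/(5.7+4.25)² = 66.291 kPa
Final effective stress: σ'_f = 60.929 + 66.291 = 127.22 kPa.
σ'_f = 127.22 ≤ σ'_p = 226 kPa, so the clay remains overconsolidated and only the recompression index applies:
S_c = C_r·H/(1+e₀)·log₁₀(σ'_f/σ'_0) = 0.088×2.3/2.29×log₁₀(127.22/60.929)
    = 0.088387 × 0.31973 = 0.02826 m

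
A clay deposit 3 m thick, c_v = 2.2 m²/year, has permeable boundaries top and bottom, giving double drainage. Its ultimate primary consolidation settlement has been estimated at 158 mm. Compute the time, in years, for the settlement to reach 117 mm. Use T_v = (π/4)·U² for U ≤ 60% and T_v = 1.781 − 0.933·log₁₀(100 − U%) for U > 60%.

t ≈ 0.472 years

Drainage path length: H_d = H/2 = 1.5 m (double drainage).
U = S(t)/S_ult = 117/158 = 0.7405.
U > 60%: T_v = 1.781 − 0.933·log₁₀(100 − 74.051) = 0.46162.
t = T_v·H_d²/c_v = 0.46162×1.5²/2.2 = 0.4721 years.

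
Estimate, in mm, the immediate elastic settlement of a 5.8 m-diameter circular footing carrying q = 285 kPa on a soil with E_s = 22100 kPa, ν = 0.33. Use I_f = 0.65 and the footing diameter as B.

Immediate (elastic) settlement: S_e = q·B·(1−ν²)/E_s · I_f.
S_e = 285 × 5.8 × (1 − 0.33²) / 22100 × 0.65
    = 285 × 5.8 × 0.8911 / 22100 × 0.65
    = 0.04332 m = 43.32 mm

S_e ≈ 43.3 mm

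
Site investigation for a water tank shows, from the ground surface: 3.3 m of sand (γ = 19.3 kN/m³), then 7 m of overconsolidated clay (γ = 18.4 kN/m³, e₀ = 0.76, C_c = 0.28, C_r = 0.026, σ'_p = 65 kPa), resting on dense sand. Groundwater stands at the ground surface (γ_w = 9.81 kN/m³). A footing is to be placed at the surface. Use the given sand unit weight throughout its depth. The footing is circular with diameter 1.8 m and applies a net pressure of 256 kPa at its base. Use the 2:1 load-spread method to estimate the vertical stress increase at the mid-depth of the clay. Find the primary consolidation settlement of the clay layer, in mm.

S_c ≈ 56 mm

Mid-depth of clay below the ground surface: z = 3.3 + 7/2 = 6.8 m.
Total vertical stress at mid-clay: σ_v = 19.3×3.3 + 18.4×3.5 = 128.09 kPa.
Pore pressure: u = 9.81×(6.8 − 0) = 66.708 kPa.
Initial effective stress: σ'_0 = σ_v − u = 128.09 − 66.708 = 61.382 kPa.
Stress increase at mid-clay by the 2:1 spreading method:
Δσ ≈ qD²/(D+z)² = 256×1.8²/(1.8+6.8)² = 11.215 kPa
Final effective stress: σ'_f = 61.382 + 11.215 = 72.597 kPa.
σ'_f = 72.597 > σ'_p = 65 kPa, so the stress path crosses the preconsolidation pressure — recompression up to σ'_p, then virgin compression beyond:
S_c = H/(1+e₀)·[C_r·log₁₀(σ'_p/σ'_0) + C_c·log₁₀(σ'_f/σ'_p)]
    = 7/1.76 × [0.026×log₁₀(65/61.382) + 0.28×log₁₀(72.597/65)]
    = 3.9773 × [0.00064668 + 0.013441] = 0.05603 m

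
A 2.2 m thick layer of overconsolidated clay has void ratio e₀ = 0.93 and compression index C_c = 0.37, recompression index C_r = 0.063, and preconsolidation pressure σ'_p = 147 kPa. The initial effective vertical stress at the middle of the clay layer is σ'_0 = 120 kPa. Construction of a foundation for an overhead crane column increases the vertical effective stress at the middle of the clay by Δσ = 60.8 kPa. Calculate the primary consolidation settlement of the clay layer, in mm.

S_c ≈ 44.2 mm

Final effective stress: σ'_f = 120 + 60.8 = 180.8 kPa.
σ'_f = 180.8 > σ'_p = 147 kPa, so the stress path crosses the preconsolidation pressure — recompression up to σ'_p, then virgin compression beyond:
S_c = H/(1+e₀)·[C_r·log₁₀(σ'_p/σ'_0) + C_c·log₁₀(σ'_f/σ'_p)]
    = 2.2/1.93 × [0.063×log₁₀(147/120) + 0.37×log₁₀(180.8/147)]
    = 1.1399 × [0.0055526 + 0.033256] = 0.04424 m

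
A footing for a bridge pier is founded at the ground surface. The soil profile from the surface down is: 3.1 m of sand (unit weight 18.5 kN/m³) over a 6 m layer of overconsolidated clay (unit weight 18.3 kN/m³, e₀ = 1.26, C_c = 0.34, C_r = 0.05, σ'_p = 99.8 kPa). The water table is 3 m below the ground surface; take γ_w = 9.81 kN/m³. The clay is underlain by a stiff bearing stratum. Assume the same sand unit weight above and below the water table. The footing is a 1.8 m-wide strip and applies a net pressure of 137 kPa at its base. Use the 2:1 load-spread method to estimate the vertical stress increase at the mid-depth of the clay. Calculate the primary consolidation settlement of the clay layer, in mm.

Mid-depth of clay below the ground surface: z = 3.1 + 6/2 = 6.1 m.
Total vertical stress at mid-clay: σ_v = 18.5×3.1 + 18.3×3 = 112.25 kPa.
Pore pressure: u = 9.81×(6.1 − 3) = 30.411 kPa.
Initial effective stress: σ'_0 = σ_v − u = 112.25 − 30.411 = 81.839 kPa.
Stress increase at mid-clay by the 2:1 spreading method:
Δσ = qB/(B+z) = 137×1.8/(1.8+6.1) = 31.215 kPa
Final effective stress: σ'_f = 81.839 + 31.215 = 113.05 kPa.
σ'_f = 113.05 > σ'_p = 99.8 kPa, so the stress path crosses the preconsolidation pressure — recompression up to σ'_p, then virgin compression beyond:
S_c = H/(1+e₀)·[C_r·log₁₀(σ'_p/σ'_0) + C_c·log₁₀(σ'_f/σ'_p)]
    = 6/2.26 × [0.05×log₁₀(99.8/81.839) + 0.34×log₁₀(113.05/99.8)]
    = 2.6549 × [0.0043085 + 0.018408] = 0.06031 m

S_c ≈ 60.3 mm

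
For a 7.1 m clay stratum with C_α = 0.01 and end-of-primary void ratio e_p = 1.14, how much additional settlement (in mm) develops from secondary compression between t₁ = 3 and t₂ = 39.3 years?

Secondary compression: S_s = C_α·H/(1+e_p)·log₁₀(t₂/t₁)
S_s = 0.01×7.1/(1+1.14)×log₁₀(39.3/3)
    = 0.03318 × 1.117 = 0.03707 m

S_s ≈ 37.1 mm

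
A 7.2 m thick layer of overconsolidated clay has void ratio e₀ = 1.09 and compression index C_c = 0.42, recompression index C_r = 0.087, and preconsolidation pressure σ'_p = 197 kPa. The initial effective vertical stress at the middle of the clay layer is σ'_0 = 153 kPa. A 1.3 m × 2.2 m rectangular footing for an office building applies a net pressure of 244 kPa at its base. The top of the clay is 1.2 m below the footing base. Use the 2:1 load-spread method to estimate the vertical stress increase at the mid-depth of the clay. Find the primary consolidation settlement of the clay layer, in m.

Mid-depth of clay below the footing base: z = 1.2 + 7.2/2 = 4.8 m.
Stress increase at mid-clay by the 2:1 spreading method:
Δσ = qBL/((B+z)(L+z)) = 244×1.3×2.2/((1.3+4.8)(2.2+4.8)) = 16.343 kPa
Final effective stress: σ'_f = 153 + 16.343 = 169.34 kPa.
σ'_f = 169.34 ≤ σ'_p = 197 kPa, so the clay remains overconsolidated and only the recompression index applies:
S_c = C_r·H/(1+e₀)·log₁₀(σ'_f/σ'_0) = 0.087×7.2/2.09×log₁₀(169.34/153)
    = 0.29971 × 0.044068 = 0.01321 m

S_c ≈ 0.0132 m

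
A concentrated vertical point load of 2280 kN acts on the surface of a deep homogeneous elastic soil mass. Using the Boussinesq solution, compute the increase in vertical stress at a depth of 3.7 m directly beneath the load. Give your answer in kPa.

Δσ_z ≈ 79.5 kPa

Boussinesq vertical stress below a point load on an elastic half-space:
Δσ_z = 3P/(2πz²) · [1 + (r/z)²]^(−5/2)
r/z = 0/3.7 = 0; [1+(r/z)²]^(−5/2) = 1.
Δσ_z = 3×2280/(2π×3.7²) × 1 = 79.519 × 1 = 79.52 kPa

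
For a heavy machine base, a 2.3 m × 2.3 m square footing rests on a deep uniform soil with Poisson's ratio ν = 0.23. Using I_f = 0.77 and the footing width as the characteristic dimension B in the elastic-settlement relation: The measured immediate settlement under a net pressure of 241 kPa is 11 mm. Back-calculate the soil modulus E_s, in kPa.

S_e = q·B·(1−ν²)/E_s · I_f  ⇒  E_s = q·B·(1−ν²)·I_f / S_e.
E_s = 241 × 2.3 × 0.9471 × 0.77 / 0.011 = 36750 kPa

E_s ≈ 36700 kPa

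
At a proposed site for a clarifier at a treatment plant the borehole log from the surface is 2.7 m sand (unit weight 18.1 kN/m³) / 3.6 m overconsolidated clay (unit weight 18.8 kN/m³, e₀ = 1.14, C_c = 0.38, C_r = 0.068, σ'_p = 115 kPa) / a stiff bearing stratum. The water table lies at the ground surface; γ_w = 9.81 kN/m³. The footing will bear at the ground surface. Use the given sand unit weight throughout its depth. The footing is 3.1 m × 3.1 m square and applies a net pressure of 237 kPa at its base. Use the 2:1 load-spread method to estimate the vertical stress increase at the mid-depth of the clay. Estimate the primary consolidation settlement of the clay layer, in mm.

Mid-depth of clay below the ground surface: z = 2.7 + 3.6/2 = 4.5 m.
Total vertical stress at mid-clay: σ_v = 18.1×2.7 + 18.8×1.8 = 82.71 kPa.
Pore pressure: u = 9.81×(4.5 − 0) = 44.145 kPa.
Initial effective stress: σ'_0 = σ_v − u = 82.71 − 44.145 = 38.565 kPa.
Stress increase at mid-clay by the 2:1 spreading method:
Δσ = qBL/((B+z)(L+z)) = 237×3.1×3.1/((3.1+4.5)(3.1+4.5)) = 39.432 kPa
Final effective stress: σ'_f = 38.565 + 39.432 = 77.997 kPa.
σ'_f = 77.997 ≤ σ'_p = 115 kPa, so the clay remains overconsolidated and only the recompression index applies:
S_c = C_r·H/(1+e₀)·log₁₀(σ'_f/σ'_0) = 0.068×3.6/2.14×log₁₀(77.997/38.565)
    = 0.11439 × 0.30588 = 0.03499 m

S_c ≈ 35 mm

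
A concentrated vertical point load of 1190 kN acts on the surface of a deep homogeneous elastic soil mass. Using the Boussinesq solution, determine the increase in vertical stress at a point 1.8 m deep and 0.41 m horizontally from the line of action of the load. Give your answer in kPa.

Δσ_z ≈ 155 kPa

Boussinesq vertical stress below a point load on an elastic half-space:
Δσ_z = 3P/(2πz²) · [1 + (r/z)²]^(−5/2)
r/z = 0.41/1.8 = 0.22778; [1+(r/z)²]^(−5/2) = 0.88121.
Δσ_z = 3×1190/(2π×1.8²) × 0.88121 = 175.37 × 0.88121 = 154.5 kPa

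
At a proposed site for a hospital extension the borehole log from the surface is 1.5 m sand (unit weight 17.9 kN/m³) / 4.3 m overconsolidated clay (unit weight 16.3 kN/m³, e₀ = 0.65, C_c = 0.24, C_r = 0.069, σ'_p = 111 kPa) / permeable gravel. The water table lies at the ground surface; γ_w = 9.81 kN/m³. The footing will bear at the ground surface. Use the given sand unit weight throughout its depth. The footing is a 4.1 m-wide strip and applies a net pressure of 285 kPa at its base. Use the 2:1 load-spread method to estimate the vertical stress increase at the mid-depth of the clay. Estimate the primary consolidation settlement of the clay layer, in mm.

Mid-depth of clay below the ground surface: z = 1.5 + 4.3/2 = 3.65 m.
Total vertical stress at mid-clay: σ_v = 17.9×1.5 + 16.3×2.15 = 61.895 kPa.
Pore pressure: u = 9.81×(3.65 − 0) = 35.806 kPa.
Initial effective stress: σ'_0 = σ_v − u = 61.895 − 35.806 = 26.089 kPa.
Stress increase at mid-clay by the 2:1 spreading method:
Δσ = qB/(B+z) = 285×4.1/(4.1+3.65) = 150.77 kPa
Final effective stress: σ'_f = 26.089 + 150.77 = 176.86 kPa.
σ'_f = 176.86 > σ'_p = 111 kPa, so the stress path crosses the preconsolidation pressure — recompression up to σ'_p, then virgin compression beyond:
S_c = H/(1+e₀)·[C_r·log₁₀(σ'_p/σ'_0) + C_c·log₁₀(σ'_f/σ'_p)]
    = 4.3/1.65 × [0.069×log₁₀(111/26.089) + 0.24×log₁₀(176.86/111)]
    = 2.6061 × [0.043392 + 0.048554] = 0.2396 m

S_c ≈ 240 mm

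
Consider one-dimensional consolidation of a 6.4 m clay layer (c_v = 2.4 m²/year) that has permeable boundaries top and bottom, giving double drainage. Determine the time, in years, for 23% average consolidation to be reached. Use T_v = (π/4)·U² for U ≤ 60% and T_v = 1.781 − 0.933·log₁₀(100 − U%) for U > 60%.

Drainage path length: H_d = H/2 = 3.2 m (double drainage).
U ≤ 60%: T_v = (π/4)·U² = (π/4)×0.23² = 0.041548.
t = T_v·H_d²/c_v = 0.041548×3.2²/2.4 = 0.1773 years.

t ≈ 0.177 years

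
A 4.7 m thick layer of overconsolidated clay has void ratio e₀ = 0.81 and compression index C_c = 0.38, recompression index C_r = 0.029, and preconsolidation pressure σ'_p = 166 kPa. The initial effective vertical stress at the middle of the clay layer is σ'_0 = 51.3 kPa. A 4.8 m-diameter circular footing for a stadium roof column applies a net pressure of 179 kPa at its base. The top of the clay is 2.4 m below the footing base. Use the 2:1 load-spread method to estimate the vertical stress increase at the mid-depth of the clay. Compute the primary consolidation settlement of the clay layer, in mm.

S_c ≈ 20.7 mm

Mid-depth of clay below the footing base: z = 2.4 + 4.7/2 = 4.75 m.
Stress increase at mid-clay by the 2:1 spreading method:
Δσ ≈ qD²/(D+z)² = 179×4.8²/(4.8+4.75)² = 45.22 kPa
Final effective stress: σ'_f = 51.3 + 45.22 = 96.52 kPa.
σ'_f = 96.52 ≤ σ'_p = 166 kPa, so the clay remains overconsolidated and only the recompression index applies:
S_c = C_r·H/(1+e₀)·log₁₀(σ'_f/σ'_0) = 0.029×4.7/1.81×log₁₀(96.52/51.3)
    = 0.075304 × 0.2745 = 0.02067 m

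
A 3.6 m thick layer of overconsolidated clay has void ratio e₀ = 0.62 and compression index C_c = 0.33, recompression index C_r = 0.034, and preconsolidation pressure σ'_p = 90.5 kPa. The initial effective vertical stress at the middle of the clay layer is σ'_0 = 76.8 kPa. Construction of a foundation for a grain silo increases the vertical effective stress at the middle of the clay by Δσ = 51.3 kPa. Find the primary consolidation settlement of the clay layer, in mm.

S_c ≈ 116 mm

Final effective stress: σ'_f = 76.8 + 51.3 = 128.1 kPa.
σ'_f = 128.1 > σ'_p = 90.5 kPa, so the stress path crosses the preconsolidation pressure — recompression up to σ'_p, then virgin compression beyond:
S_c = H/(1+e₀)·[C_r·log₁₀(σ'_p/σ'_0) + C_c·log₁₀(σ'_f/σ'_p)]
    = 3.6/1.62 × [0.034×log₁₀(90.5/76.8) + 0.33×log₁₀(128.1/90.5)]
    = 2.2222 × [0.0024238 + 0.049797] = 0.116 m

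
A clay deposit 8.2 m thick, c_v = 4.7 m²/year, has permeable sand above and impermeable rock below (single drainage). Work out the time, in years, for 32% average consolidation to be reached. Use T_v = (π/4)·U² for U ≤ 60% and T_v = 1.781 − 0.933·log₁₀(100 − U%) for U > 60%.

Drainage path length: H_d = H = 8.2 m (single drainage).
U ≤ 60%: T_v = (π/4)·U² = (π/4)×0.32² = 0.080425.
t = T_v·H_d²/c_v = 0.080425×8.2²/4.7 = 1.151 years.

t ≈ 1.15 years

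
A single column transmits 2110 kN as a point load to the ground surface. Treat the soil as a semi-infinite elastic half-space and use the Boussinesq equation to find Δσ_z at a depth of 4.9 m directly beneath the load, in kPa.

Δσ_z ≈ 42 kPa

Boussinesq vertical stress below a point load on an elastic half-space:
Δσ_z = 3P/(2πz²) · [1 + (r/z)²]^(−5/2)
r/z = 0/4.9 = 0; [1+(r/z)²]^(−5/2) = 1.
Δσ_z = 3×2110/(2π×4.9²) × 1 = 41.96 × 1 = 41.96 kPa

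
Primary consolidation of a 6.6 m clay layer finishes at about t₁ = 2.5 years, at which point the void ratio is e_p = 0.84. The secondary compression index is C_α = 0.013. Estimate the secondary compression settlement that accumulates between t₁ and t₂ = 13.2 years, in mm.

Secondary compression: S_s = C_α·H/(1+e_p)·log₁₀(t₂/t₁)
S_s = 0.013×6.6/(1+0.84)×log₁₀(13.2/2.5)
    = 0.04663 × 0.7226 = 0.0337 m

S_s ≈ 33.7 mm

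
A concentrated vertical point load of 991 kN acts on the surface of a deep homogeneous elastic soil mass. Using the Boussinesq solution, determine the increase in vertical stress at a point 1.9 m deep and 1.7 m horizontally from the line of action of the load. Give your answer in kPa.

Δσ_z ≈ 30.1 kPa

Boussinesq vertical stress below a point load on an elastic half-space:
Δσ_z = 3P/(2πz²) · [1 + (r/z)²]^(−5/2)
r/z = 1.7/1.9 = 0.89474; [1+(r/z)²]^(−5/2) = 0.22987.
Δσ_z = 3×991/(2π×1.9²) × 0.22987 = 131.07 × 0.22987 = 30.13 kPa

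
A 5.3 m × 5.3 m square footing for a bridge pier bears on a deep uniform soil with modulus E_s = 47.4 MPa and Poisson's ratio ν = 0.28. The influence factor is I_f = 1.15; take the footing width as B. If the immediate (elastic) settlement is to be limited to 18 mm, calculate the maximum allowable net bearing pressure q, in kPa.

q ≈ 152 kPa

E_s = 47.4 MPa = 47400 kPa.
S_e = q·B·(1−ν²)/E_s · I_f  ⇒  q = S_e·E_s / (B·(1−ν²)·I_f).
q = 0.018 × 47400 / (5.3 × 0.9216 × 1.15) = 151.9 kPa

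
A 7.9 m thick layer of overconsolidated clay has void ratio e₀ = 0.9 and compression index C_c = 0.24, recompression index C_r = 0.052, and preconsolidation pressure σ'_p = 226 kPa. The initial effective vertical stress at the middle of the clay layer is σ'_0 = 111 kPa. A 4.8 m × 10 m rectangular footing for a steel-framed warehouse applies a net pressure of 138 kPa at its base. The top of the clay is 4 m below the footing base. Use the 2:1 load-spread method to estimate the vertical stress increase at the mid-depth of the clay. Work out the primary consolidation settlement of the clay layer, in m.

Mid-depth of clay below the footing base: z = 4 + 7.9/2 = 7.95 m.
Stress increase at mid-clay by the 2:1 spreading method:
Δσ = qBL/((B+z)(L+z)) = 138×4.8×10/((4.8+7.95)(10+7.95)) = 28.943 kPa
Final effective stress: σ'_f = 111 + 28.943 = 139.94 kPa.
σ'_f = 139.94 ≤ σ'_p = 226 kPa, so the clay remains overconsolidated and only the recompression index applies:
S_c = C_r·H/(1+e₀)·log₁₀(σ'_f/σ'_0) = 0.052×7.9/1.9×log₁₀(139.94/111)
    = 0.21621 × 0.10062 = 0.02176 m

S_c ≈ 0.0218 m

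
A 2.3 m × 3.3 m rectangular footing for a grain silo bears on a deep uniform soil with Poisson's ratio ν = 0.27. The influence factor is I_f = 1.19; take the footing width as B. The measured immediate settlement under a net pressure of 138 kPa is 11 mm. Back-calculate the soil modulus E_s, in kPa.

E_s ≈ 31800 kPa

S_e = q·B·(1−ν²)/E_s · I_f  ⇒  E_s = q·B·(1−ν²)·I_f / S_e.
E_s = 138 × 2.3 × 0.9271 × 1.19 / 0.011 = 31830 kPa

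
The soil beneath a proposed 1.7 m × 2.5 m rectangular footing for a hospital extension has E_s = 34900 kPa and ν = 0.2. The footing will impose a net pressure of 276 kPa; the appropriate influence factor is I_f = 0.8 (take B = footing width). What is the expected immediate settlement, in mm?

Immediate (elastic) settlement: S_e = q·B·(1−ν²)/E_s · I_f.
S_e = 276 × 1.7 × (1 − 0.2²) / 34900 × 0.8
    = 276 × 1.7 × 0.96 / 34900 × 0.8
    = 0.01033 m = 10.33 mm

S_e ≈ 10.3 mm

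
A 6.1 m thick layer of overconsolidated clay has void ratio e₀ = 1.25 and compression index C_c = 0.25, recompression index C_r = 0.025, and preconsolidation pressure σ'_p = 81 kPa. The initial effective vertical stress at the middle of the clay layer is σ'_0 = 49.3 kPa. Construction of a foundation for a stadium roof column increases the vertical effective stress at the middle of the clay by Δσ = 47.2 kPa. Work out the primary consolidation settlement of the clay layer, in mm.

Final effective stress: σ'_f = 49.3 + 47.2 = 96.5 kPa.
σ'_f = 96.5 > σ'_p = 81 kPa, so the stress path crosses the preconsolidation pressure — recompression up to σ'_p, then virgin compression beyond:
S_c = H/(1+e₀)·[C_r·log₁₀(σ'_p/σ'_0) + C_c·log₁₀(σ'_f/σ'_p)]
    = 6.1/2.25 × [0.025×log₁₀(81/49.3) + 0.25×log₁₀(96.5/81)]
    = 2.7111 × [0.005391 + 0.019011] = 0.06616 m

S_c ≈ 66.2 mm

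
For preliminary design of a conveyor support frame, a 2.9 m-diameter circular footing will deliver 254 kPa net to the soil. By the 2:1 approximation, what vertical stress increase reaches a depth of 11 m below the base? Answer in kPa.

Δσ_z ≈ 11.1 kPa

By the 2:1 method the load spreads at 1 horizontal : 2 vertical, so at depth z the loaded area has grown by z in each plan dimension:
Δσ ≈ qD²/(D+z)² = 254×2.9²/(2.9+11)² = 11.056 kPa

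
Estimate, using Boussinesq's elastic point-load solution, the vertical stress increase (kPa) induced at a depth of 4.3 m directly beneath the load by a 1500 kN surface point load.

Δσ_z ≈ 38.7 kPa

Boussinesq vertical stress below a point load on an elastic half-space:
Δσ_z = 3P/(2πz²) · [1 + (r/z)²]^(−5/2)
r/z = 0/4.3 = 0; [1+(r/z)²]^(−5/2) = 1.
Δσ_z = 3×1500/(2π×4.3²) × 1 = 38.734 × 1 = 38.73 kPa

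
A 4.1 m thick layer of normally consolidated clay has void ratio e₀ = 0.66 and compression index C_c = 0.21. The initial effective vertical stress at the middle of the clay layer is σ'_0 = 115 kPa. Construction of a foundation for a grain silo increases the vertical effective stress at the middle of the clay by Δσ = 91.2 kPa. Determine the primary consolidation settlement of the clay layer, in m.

Final effective stress: σ'_f = σ'_0 + Δσ = 115 + 91.2 = 206.2 kPa.
Normally consolidated clay, so the full stress increment lies on the virgin compression line:
S_c = C_c·H/(1+e₀)·log₁₀(σ'_f/σ'_0) = 0.21×4.1/(1+0.66)×log₁₀(206.2/115)
    = 0.51867 × 0.25359 = 0.1315 m

S_c ≈ 0.132 m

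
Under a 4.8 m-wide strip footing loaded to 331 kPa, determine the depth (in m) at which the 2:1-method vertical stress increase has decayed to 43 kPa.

2:1 spreading — at depth z the loaded area has grown by z in each plan dimension:
qB/(B+z) = Δσ_z ⇒ z = qB/Δσ_z − B = 331×4.8/43 − 4.8 = 32.15 m

z ≈ 32.1 m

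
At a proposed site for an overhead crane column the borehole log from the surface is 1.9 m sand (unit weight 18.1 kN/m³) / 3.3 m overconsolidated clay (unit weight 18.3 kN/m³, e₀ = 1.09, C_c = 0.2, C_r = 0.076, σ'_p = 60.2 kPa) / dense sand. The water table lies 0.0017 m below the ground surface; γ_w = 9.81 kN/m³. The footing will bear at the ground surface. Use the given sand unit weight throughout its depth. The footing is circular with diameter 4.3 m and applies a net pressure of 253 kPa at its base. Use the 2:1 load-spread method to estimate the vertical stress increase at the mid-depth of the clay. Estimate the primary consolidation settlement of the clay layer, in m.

S_c ≈ 0.114 m

Mid-depth of clay below the ground surface: z = 1.9 + 3.3/2 = 3.55 m.
Total vertical stress at mid-clay: σ_v = 18.1×1.9 + 18.3×1.65 = 64.585 kPa.
Pore pressure: u = 9.81×(3.55 − 0.0017) = 34.806 kPa.
Initial effective stress: σ'_0 = σ_v − u = 64.585 − 34.806 = 29.779 kPa.
Stress increase at mid-clay by the 2:1 spreading method:
Δσ ≈ qD²/(D+z)² = 253×4.3²/(4.3+3.55)² = 75.913 kPa
Final effective stress: σ'_f = 29.779 + 75.913 = 105.69 kPa.
σ'_f = 105.69 > σ'_p = 60.2 kPa, so the stress path crosses the preconsolidation pressure — recompression up to σ'_p, then virgin compression beyond:
S_c = H/(1+e₀)·[C_r·log₁₀(σ'_p/σ'_0) + C_c·log₁₀(σ'_f/σ'_p)]
    = 3.3/2.09 × [0.076×log₁₀(60.2/29.779) + 0.2×log₁₀(105.69/60.2)]
    = 1.5789 × [0.023232 + 0.048887] = 0.1139 m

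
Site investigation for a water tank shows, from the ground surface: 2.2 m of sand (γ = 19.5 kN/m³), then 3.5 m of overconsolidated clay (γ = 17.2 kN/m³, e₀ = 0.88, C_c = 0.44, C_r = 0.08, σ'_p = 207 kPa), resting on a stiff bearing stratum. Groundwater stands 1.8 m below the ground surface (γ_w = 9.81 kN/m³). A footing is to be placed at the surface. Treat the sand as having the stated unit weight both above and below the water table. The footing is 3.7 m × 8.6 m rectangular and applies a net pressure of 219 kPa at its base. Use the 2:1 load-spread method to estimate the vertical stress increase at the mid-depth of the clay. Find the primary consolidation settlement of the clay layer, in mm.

Mid-depth of clay below the ground surface: z = 2.2 + 3.5/2 = 3.95 m.
Total vertical stress at mid-clay: σ_v = 19.5×2.2 + 17.2×1.75 = 73 kPa.
Pore pressure: u = 9.81×(3.95 − 1.8) = 21.091 kPa.
Initial effective stress: σ'_0 = σ_v − u = 73 − 21.091 = 51.909 kPa.
Stress increase at mid-clay by the 2:1 spreading method:
Δσ = qBL/((B+z)(L+z)) = 219×3.7×8.6/((3.7+3.95)(8.6+3.95)) = 72.584 kPa
Final effective stress: σ'_f = 51.909 + 72.584 = 124.49 kPa.
σ'_f = 124.49 ≤ σ'_p = 207 kPa, so the clay remains overconsolidated and only the recompression index applies:
S_c = C_r·H/(1+e₀)·log₁₀(σ'_f/σ'_0) = 0.08×3.5/1.88×log₁₀(124.49/51.909)
    = 0.14894 × 0.37989 = 0.05658 m

S_c ≈ 56.6 mm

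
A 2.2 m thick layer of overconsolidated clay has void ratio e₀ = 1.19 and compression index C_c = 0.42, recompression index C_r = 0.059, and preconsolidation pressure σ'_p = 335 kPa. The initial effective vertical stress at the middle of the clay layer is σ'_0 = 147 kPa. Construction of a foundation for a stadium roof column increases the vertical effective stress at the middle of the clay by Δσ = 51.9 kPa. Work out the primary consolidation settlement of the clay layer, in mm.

Final effective stress: σ'_f = 147 + 51.9 = 198.9 kPa.
σ'_f = 198.9 ≤ σ'_p = 335 kPa, so the clay remains overconsolidated and only the recompression index applies:
S_c = C_r·H/(1+e₀)·log₁₀(σ'_f/σ'_0) = 0.059×2.2/2.19×log₁₀(198.9/147)
    = 0.059271 × 0.13132 = 0.007784 m

S_c ≈ 7.78 mm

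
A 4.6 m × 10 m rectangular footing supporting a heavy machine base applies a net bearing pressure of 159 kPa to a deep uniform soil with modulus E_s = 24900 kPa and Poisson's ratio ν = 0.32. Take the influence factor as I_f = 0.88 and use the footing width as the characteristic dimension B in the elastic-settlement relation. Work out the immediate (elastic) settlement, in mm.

S_e ≈ 23.2 mm

Immediate (elastic) settlement: S_e = q·B·(1−ν²)/E_s · I_f.
S_e = 159 × 4.6 × (1 − 0.32²) / 24900 × 0.88
    = 159 × 4.6 × 0.8976 / 24900 × 0.88
    = 0.0232 m = 23.2 mm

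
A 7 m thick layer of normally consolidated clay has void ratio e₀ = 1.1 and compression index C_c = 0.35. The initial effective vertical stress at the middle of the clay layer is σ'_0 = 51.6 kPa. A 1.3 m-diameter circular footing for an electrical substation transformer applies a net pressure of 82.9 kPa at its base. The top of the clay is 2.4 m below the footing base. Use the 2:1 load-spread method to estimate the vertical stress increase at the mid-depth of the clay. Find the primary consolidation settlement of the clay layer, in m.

Mid-depth of clay below the footing base: z = 2.4 + 7/2 = 5.9 m.
Stress increase at mid-clay by the 2:1 spreading method:
Δσ ≈ qD²/(D+z)² = 82.9×1.3²/(1.3+5.9)² = 2.7026 kPa
Final effective stress: σ'_f = σ'_0 + Δσ = 51.6 + 2.7026 = 54.303 kPa.
Normally consolidated clay, so the full stress increment lies on the virgin compression line:
S_c = C_c·H/(1+e₀)·log₁₀(σ'_f/σ'_0) = 0.35×7/(1+1.1)×log₁₀(54.303/51.6)
    = 1.1667 × 0.022174 = 0.02587 m

S_c ≈ 0.0259 m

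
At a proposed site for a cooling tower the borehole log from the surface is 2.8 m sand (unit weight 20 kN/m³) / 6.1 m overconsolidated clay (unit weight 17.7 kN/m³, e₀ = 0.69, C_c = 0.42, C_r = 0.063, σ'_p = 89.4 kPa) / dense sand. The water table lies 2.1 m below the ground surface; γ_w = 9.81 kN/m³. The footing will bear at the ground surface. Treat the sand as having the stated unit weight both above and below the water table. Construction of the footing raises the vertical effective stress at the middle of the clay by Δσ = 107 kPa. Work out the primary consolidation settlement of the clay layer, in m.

Mid-depth of clay below the ground surface: z = 2.8 + 6.1/2 = 5.85 m.
Total vertical stress at mid-clay: σ_v = 20×2.8 + 17.7×3.05 = 109.98 kPa.
Pore pressure: u = 9.81×(5.85 − 2.1) = 36.788 kPa.
Initial effective stress: σ'_0 = σ_v − u = 109.98 − 36.788 = 73.192 kPa.
Final effective stress: σ'_f = 73.192 + 107 = 180.19 kPa.
σ'_f = 180.19 > σ'_p = 89.4 kPa, so the stress path crosses the preconsolidation pressure — recompression up to σ'_p, then virgin compression beyond:
S_c = H/(1+e₀)·[C_r·log₁₀(σ'_p/σ'_0) + C_c·log₁₀(σ'_f/σ'_p)]
    = 6.1/1.69 × [0.063×log₁₀(89.4/73.192) + 0.42×log₁₀(180.19/89.4)]
    = 3.6095 × [0.0054731 + 0.12785] = 0.4812 m

S_c ≈ 0.481 m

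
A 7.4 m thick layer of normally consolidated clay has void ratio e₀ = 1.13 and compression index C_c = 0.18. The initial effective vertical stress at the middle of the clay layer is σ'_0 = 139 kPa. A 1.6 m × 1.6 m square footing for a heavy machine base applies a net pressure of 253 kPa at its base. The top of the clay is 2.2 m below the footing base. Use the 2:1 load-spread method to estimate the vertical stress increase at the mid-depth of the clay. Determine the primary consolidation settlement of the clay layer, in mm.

S_c ≈ 21.6 mm

Mid-depth of clay below the footing base: z = 2.2 + 7.4/2 = 5.9 m.
Stress increase at mid-clay by the 2:1 spreading method:
Δσ = qBL/((B+z)(L+z)) = 253×1.6×1.6/((1.6+5.9)(1.6+5.9)) = 11.514 kPa
Final effective stress: σ'_f = σ'_0 + Δσ = 139 + 11.514 = 150.51 kPa.
Normally consolidated clay, so the full stress increment lies on the virgin compression line:
S_c = C_c·H/(1+e₀)·log₁₀(σ'_f/σ'_0) = 0.18×7.4/(1+1.13)×log₁₀(150.51/139)
    = 0.62535 × 0.034551 = 0.02161 m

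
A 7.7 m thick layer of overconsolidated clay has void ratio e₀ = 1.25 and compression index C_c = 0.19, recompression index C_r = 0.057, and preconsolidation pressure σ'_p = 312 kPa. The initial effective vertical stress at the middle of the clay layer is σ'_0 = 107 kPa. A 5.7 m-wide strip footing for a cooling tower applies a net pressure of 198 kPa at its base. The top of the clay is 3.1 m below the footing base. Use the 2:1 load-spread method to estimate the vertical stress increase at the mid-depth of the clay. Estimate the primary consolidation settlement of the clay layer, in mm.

S_c ≈ 51.4 mm

Mid-depth of clay below the footing base: z = 3.1 + 7.7/2 = 6.95 m.
Stress increase at mid-clay by the 2:1 spreading method:
Δσ = qB/(B+z) = 198×5.7/(5.7+6.95) = 89.217 kPa
Final effective stress: σ'_f = 107 + 89.217 = 196.22 kPa.
σ'_f = 196.22 ≤ σ'_p = 312 kPa, so the clay remains overconsolidated and only the recompression index applies:
S_c = C_r·H/(1+e₀)·log₁₀(σ'_f/σ'_0) = 0.057×7.7/2.25×log₁₀(196.22/107)
    = 0.19507 × 0.26336 = 0.05137 m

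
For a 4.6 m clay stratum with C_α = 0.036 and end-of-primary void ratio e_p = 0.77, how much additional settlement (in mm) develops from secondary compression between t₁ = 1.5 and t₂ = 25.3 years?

Secondary compression: S_s = C_α·H/(1+e_p)·log₁₀(t₂/t₁)
S_s = 0.036×4.6/(1+0.77)×log₁₀(25.3/1.5)
    = 0.09356 × 1.227 = 0.1148 m

S_s ≈ 115 mm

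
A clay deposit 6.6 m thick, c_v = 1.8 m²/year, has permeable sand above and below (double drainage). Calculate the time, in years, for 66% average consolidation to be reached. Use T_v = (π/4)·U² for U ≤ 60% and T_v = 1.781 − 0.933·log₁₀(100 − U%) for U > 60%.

t ≈ 2.13 years

Drainage path length: H_d = H/2 = 3.3 m (double drainage).
U > 60%: T_v = 1.781 − 0.933·log₁₀(100 − 66) = 0.35213.
t = T_v·H_d²/c_v = 0.35213×3.3²/1.8 = 2.13 years.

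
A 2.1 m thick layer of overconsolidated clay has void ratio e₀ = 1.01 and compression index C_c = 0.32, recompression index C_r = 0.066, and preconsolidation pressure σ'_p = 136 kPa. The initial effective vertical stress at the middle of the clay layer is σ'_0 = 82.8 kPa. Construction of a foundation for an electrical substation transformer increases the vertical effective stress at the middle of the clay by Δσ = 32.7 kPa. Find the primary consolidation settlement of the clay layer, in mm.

S_c ≈ 9.97 mm

Final effective stress: σ'_f = 82.8 + 32.7 = 115.5 kPa.
σ'_f = 115.5 ≤ σ'_p = 136 kPa, so the clay remains overconsolidated and only the recompression index applies:
S_c = C_r·H/(1+e₀)·log₁₀(σ'_f/σ'_0) = 0.066×2.1/2.01×log₁₀(115.5/82.8)
    = 0.068957 × 0.14455 = 0.009968 m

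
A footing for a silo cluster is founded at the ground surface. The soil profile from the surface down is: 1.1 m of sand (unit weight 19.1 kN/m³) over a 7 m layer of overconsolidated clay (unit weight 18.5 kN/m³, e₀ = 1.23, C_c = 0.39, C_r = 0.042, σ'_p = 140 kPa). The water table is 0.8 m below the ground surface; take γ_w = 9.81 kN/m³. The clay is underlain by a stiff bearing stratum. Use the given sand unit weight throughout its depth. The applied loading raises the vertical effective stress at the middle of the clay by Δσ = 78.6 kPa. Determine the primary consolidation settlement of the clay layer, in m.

Mid-depth of clay below the ground surface: z = 1.1 + 7/2 = 4.6 m.
Total vertical stress at mid-clay: σ_v = 19.1×1.1 + 18.5×3.5 = 85.76 kPa.
Pore pressure: u = 9.81×(4.6 − 0.8) = 37.278 kPa.
Initial effective stress: σ'_0 = σ_v − u = 85.76 − 37.278 = 48.482 kPa.
Final effective stress: σ'_f = 48.482 + 78.6 = 127.08 kPa.
σ'_f = 127.08 ≤ σ'_p = 140 kPa, so the clay remains overconsolidated and only the recompression index applies:
S_c = C_r·H/(1+e₀)·log₁₀(σ'_f/σ'_0) = 0.042×7/2.23×log₁₀(127.08/48.482)
    = 0.13184 × 0.4185 = 0.05517 m

S_c ≈ 0.0552 m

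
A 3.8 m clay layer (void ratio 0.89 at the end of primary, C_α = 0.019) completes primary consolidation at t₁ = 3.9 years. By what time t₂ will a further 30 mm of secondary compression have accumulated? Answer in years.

S_s = C_α·H/(1+e_p)·log₁₀(t₂/t₁) ⇒ log₁₀(t₂/t₁) = S_s·(1+e_p)/(C_α·H).
log₁₀(t₂/t₁) = 0.03 × (1+0.89) / (0.019×3.8) = 0.7853
t₂ = t₁ × 10^0.7853 = 3.9 × 6.1 = 23.79 years

t₂ ≈ 23.8 years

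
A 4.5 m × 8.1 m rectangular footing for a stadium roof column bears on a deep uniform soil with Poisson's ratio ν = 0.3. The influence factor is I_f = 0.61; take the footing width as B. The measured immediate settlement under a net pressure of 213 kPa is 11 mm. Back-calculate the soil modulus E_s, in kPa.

E_s ≈ 48400 kPa

S_e = q·B·(1−ν²)/E_s · I_f  ⇒  E_s = q·B·(1−ν²)·I_f / S_e.
E_s = 213 × 4.5 × 0.91 × 0.61 / 0.011 = 48370 kPa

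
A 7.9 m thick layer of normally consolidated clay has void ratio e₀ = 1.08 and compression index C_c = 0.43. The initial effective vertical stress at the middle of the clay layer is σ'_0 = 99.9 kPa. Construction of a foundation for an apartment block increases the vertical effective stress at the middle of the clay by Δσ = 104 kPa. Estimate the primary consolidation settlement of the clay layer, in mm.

Final effective stress: σ'_f = σ'_0 + Δσ = 99.9 + 104 = 203.9 kPa.
Normally consolidated clay, so the full stress increment lies on the virgin compression line:
S_c = C_c·H/(1+e₀)·log₁₀(σ'_f/σ'_0) = 0.43×7.9/(1+1.08)×log₁₀(203.9/99.9)
    = 1.6332 × 0.30985 = 0.506 m

S_c ≈ 506 mm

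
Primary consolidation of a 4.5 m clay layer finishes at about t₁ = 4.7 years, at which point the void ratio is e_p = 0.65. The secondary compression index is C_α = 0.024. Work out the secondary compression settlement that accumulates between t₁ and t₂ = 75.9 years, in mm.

S_s ≈ 79.1 mm

Secondary compression: S_s = C_α·H/(1+e_p)·log₁₀(t₂/t₁)
S_s = 0.024×4.5/(1+0.65)×log₁₀(75.9/4.7)
    = 0.06545 × 1.208 = 0.07908 m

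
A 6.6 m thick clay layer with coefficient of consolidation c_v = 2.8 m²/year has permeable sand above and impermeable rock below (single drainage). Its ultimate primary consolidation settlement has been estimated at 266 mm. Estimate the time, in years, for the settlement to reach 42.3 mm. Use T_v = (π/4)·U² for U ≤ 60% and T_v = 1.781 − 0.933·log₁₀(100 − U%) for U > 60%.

Drainage path length: H_d = H = 6.6 m (single drainage).
U = S(t)/S_ult = 42.3/266 = 0.159.
U ≤ 60%: T_v = (π/4)·U² = (π/4)×0.15902² = 0.019861.
t = T_v·H_d²/c_v = 0.019861×6.6²/2.8 = 0.309 years.

t ≈ 0.309 years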